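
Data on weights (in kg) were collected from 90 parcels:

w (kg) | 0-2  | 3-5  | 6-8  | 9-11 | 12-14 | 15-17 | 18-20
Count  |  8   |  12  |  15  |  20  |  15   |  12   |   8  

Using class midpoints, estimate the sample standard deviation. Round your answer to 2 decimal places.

5.23

Midpoints: 1, 4, 7, 10, 13, 16, 19
n = 90, Σfm = 900, mean = 10.0000
Σfm² = 11430
Σf(m − x̄)² = Σfm² − (Σfm)²/n = 11430 − 900²/90 = 2430.0000
Sample variance = 2430.0000 / 89 = 27.3034
Standard deviation = √27.3034 = 5.2253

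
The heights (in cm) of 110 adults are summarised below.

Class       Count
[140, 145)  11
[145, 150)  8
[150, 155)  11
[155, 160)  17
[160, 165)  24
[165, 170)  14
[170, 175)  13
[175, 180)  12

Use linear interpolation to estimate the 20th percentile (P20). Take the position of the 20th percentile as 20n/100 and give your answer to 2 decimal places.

Cumulative frequencies: 11, 19, 30, 47, 71, 85, 98, 110
n = 110; position = 20n/100 = 22.
This falls in the class [150, 155): L = 150, F = 19, f = 11, h = 5.
20th percentile ≈ 150 + ((22 − 19) / 11) × 5 = 151.3636

151.36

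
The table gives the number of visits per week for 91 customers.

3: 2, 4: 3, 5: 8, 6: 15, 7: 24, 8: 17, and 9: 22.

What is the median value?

Cumulative frequencies: 2, 5, 13, 28, 52, 69, 91
n = 91, so the median is the value in position (n+1)/2 = 46.
Position 46 falls at value 7.

7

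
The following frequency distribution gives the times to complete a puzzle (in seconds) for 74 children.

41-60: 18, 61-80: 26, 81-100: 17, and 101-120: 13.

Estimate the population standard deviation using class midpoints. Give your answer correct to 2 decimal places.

20.61

Midpoints: 50.5, 70.5, 90.5, 110.5
n = 74, Σfm = 5717, mean = 77.2568
Σfm² = 473098.5
Σf(m − x̄)² = Σfm² − (Σfm)²/n = 473098.5 − 5717²/74 = 31421.6216
Population variance = 31421.6216 / 74 = 424.6165
Standard deviation = √424.6165 = 20.6062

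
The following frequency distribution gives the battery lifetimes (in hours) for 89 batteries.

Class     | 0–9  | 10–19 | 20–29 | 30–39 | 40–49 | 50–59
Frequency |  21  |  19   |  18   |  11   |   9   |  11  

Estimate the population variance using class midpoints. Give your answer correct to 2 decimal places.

Midpoints: 4.5, 14.5, 24.5, 34.5, 44.5, 54.5
n = 89, Σfm = 2190.5, mean = 24.6124
Σfm² = 78812.25
Σf(m − x̄)² = Σfm² − (Σfm)²/n = 78812.25 − 2190.5²/89 = 24898.8764
Population variance = 24898.8764 / 89 = 279.7627

279.76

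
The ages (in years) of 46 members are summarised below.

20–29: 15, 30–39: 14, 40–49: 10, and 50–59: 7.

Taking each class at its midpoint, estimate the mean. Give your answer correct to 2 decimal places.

36.46

Midpoints: 24.5, 34.5, 44.5, 54.5
Σfm = 15×24.5 + 14×34.5 + 10×44.5 + 7×54.5 = 1677
n = Σf = 46
Mean = 1677 / 46 = 36.4565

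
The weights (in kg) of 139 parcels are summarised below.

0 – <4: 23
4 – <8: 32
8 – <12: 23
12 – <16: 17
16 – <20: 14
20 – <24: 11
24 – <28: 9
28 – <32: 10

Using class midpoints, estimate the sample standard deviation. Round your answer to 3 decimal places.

Midpoints: 2, 6, 10, 14, 18, 22, 26, 30
n = 139, Σfm = 1734, mean = 12.4748
Σfm² = 31820
Σf(m − x̄)² = Σfm² − (Σfm)²/n = 31820 − 1734²/139 = 10188.6619
Sample variance = 10188.6619 / 138 = 73.8309
Standard deviation = √73.8309 = 8.5925

8.592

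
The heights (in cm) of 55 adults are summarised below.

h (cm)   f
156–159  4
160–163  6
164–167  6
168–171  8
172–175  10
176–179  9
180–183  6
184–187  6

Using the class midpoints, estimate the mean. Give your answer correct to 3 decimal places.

Midpoints: 157.5, 161.5, 165.5, 169.5, 173.5, 177.5, 181.5, 185.5
Σfm = 4×157.5 + 6×161.5 + 6×165.5 + 8×169.5 + 10×173.5 + 9×177.5 + 6×181.5 + 6×185.5 = 9482.5
n = Σf = 55
Mean = 9482.5 / 55 = 172.4091

172.409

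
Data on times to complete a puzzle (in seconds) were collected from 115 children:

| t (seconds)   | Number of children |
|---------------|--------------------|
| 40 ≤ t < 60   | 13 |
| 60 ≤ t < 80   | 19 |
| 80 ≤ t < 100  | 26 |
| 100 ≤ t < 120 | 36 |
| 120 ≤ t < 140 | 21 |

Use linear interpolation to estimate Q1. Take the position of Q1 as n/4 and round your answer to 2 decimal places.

76.58

Cumulative frequencies: 13, 32, 58, 94, 115
n = 115; position = n/4 = 28.75.
This falls in the class 60 ≤ t < 80: L = 60, F = 13, f = 19, h = 20.
Lower quartile ≈ 60 + ((28.75 − 13) / 19) × 20 = 76.5789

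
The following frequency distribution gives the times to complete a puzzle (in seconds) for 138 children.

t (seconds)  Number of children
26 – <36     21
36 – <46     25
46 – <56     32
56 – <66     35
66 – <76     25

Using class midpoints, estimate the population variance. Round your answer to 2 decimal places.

Midpoints: 31, 41, 51, 61, 71
n = 138, Σfm = 7218, mean = 52.3043
Σfm² = 401698
Σf(m − x̄)² = Σfm² − (Σfm)²/n = 401698 − 7218²/138 = 24165.2174
Population variance = 24165.2174 / 138 = 175.1103

175.11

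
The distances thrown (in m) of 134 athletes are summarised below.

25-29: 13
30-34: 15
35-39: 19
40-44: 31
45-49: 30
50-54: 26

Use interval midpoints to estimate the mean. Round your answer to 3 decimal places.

Midpoints: 27, 32, 37, 42, 47, 52
Σfm = 13×27 + 15×32 + 19×37 + 31×42 + 30×47 + 26×52 = 5598
n = Σf = 134
Mean = 5598 / 134 = 41.7761

41.776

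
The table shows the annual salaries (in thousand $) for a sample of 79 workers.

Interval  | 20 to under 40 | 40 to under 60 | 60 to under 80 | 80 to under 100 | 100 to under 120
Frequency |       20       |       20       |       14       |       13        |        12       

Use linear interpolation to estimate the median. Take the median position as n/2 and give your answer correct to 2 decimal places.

Cumulative frequencies: 20, 40, 54, 67, 79
n = 79; position = n/2 = 39.5.
This falls in the class 40 to under 60: L = 40, F = 20, f = 20, h = 20.
Median ≈ 40 + ((39.5 − 20) / 20) × 20 = 59.5000

59.50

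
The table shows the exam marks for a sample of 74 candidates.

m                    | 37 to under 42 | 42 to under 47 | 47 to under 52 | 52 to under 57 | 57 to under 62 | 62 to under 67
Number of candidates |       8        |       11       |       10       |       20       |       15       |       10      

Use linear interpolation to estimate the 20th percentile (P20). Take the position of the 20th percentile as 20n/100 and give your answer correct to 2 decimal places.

Cumulative frequencies: 8, 19, 29, 49, 64, 74
n = 74; position = 20n/100 = 14.8.
This falls in the class 42 to under 47: L = 42, F = 8, f = 11, h = 5.
20th percentile ≈ 42 + ((14.8 − 8) / 11) × 5 = 45.0909

45.09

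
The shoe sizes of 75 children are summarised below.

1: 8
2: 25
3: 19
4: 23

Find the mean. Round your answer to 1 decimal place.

2.8

Values: 1, 2, 3, 4
Σfx = 8×1 + 25×2 + 19×3 + 23×4 = 207
n = Σf = 75
Mean = 207 / 75 = 2.7600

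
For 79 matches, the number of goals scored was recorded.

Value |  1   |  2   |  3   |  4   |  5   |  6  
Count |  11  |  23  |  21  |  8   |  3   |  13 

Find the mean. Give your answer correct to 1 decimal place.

3.1

Values: 1, 2, 3, 4, 5, 6
Σfx = 11×1 + 23×2 + 21×3 + 8×4 + 3×5 + 13×6 = 245
n = Σf = 79
Mean = 245 / 79 = 3.1013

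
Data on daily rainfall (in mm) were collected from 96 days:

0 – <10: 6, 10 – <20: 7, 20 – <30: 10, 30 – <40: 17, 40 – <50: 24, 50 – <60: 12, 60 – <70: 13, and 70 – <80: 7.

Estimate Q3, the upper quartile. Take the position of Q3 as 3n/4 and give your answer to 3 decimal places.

Cumulative frequencies: 6, 13, 23, 40, 64, 76, 89, 96
n = 96; position = 3n/4 = 72.
This falls in the class 50 – <60: L = 50, F = 64, f = 12, h = 10.
Upper quartile ≈ 50 + ((72 − 64) / 12) × 10 = 56.6667

56.667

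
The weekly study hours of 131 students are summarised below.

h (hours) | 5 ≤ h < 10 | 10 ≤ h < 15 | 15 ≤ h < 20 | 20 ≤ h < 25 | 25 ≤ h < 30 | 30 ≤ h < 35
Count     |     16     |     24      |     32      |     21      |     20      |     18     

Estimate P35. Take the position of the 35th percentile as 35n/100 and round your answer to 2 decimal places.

Cumulative frequencies: 16, 40, 72, 93, 113, 131
n = 131; position = 35n/100 = 45.85.
This falls in the class 15 ≤ h < 20: L = 15, F = 40, f = 32, h = 5.
35th percentile ≈ 15 + ((45.85 − 40) / 32) × 5 = 15.9141

15.91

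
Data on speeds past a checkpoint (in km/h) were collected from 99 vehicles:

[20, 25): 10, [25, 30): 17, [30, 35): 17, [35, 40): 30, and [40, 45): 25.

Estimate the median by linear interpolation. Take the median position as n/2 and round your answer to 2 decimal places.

Cumulative frequencies: 10, 27, 44, 74, 99
n = 99; position = n/2 = 49.5.
This falls in the class [35, 40): L = 35, F = 44, f = 30, h = 5.
Median ≈ 35 + ((49.5 − 44) / 30) × 5 = 35.9167

35.92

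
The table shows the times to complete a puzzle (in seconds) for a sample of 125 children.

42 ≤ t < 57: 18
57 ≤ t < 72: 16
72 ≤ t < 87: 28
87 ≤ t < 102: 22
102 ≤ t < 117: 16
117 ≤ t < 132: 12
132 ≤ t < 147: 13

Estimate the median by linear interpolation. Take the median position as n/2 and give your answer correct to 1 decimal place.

Cumulative frequencies: 18, 34, 62, 84, 100, 112, 125
n = 125; position = n/2 = 62.5.
This falls in the class 87 ≤ t < 102: L = 87, F = 62, f = 22, h = 15.
Median ≈ 87 + ((62.5 − 62) / 22) × 15 = 87.3409

87.3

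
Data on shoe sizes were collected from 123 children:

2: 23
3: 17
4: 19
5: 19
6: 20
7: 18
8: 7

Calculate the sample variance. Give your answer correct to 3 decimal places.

Values: 2, 3, 4, 5, 6, 7, 8
n = 123, Σfx = 570, mean = 4.6341
Σfx² = 3074
Σf(x − x̄)² = Σfx² − (Σfx)²/n = 3074 − 570²/123 = 432.5366
Sample variance = 432.5366 / 122 = 3.5454

3.545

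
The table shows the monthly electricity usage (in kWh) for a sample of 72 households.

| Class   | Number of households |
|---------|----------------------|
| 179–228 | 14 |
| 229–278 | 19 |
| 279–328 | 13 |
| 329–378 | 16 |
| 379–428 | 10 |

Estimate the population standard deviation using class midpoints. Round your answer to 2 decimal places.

67.01

Midpoints: 203.5, 253.5, 303.5, 353.5, 403.5
n = 72, Σfm = 21302, mean = 295.8611
Σfm² = 6625732
Σf(m − x̄)² = Σfm² − (Σfm)²/n = 6625732 − 21302²/72 = 323298.6111
Population variance = 323298.6111 / 72 = 4490.2585
Standard deviation = √4490.2585 = 67.0094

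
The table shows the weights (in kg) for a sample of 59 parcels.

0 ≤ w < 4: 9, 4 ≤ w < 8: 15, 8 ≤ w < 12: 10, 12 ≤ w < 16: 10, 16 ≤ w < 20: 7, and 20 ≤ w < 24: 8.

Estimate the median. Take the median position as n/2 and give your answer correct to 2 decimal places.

Cumulative frequencies: 9, 24, 34, 44, 51, 59
n = 59; position = n/2 = 29.5.
This falls in the class 8 ≤ w < 12: L = 8, F = 24, f = 10, h = 4.
Median ≈ 8 + ((29.5 − 24) / 10) × 4 = 10.2000

10.20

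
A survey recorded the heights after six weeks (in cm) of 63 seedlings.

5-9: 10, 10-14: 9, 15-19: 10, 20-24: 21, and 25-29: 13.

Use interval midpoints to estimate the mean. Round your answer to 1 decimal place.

18.4

Midpoints: 7, 12, 17, 22, 27
Σfm = 10×7 + 9×12 + 10×17 + 21×22 + 13×27 = 1161
n = Σf = 63
Mean = 1161 / 63 = 18.4286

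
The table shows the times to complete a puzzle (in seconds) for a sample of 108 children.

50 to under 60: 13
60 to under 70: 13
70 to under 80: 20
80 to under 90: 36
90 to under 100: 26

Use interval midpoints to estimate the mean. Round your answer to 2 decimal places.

Midpoints: 55, 65, 75, 85, 95
Σfm = 13×55 + 13×65 + 20×75 + 36×85 + 26×95 = 8590
n = Σf = 108
Mean = 8590 / 108 = 79.5370

79.54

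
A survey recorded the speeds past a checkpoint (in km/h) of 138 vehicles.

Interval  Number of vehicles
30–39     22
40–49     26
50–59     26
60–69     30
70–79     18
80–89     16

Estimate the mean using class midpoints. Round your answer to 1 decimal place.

57.7

Midpoints: 34.5, 44.5, 54.5, 64.5, 74.5, 84.5
Σfm = 22×34.5 + 26×44.5 + 26×54.5 + 30×64.5 + 18×74.5 + 16×84.5 = 7961
n = Σf = 138
Mean = 7961 / 138 = 57.6884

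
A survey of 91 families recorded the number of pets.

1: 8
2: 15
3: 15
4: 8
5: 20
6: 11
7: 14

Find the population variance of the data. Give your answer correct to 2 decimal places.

3.68

Values: 1, 2, 3, 4, 5, 6, 7
n = 91, Σfx = 379, mean = 4.1648
Σfx² = 1913
Σf(x − x̄)² = Σfx² − (Σfx)²/n = 1913 − 379²/91 = 334.5275
Population variance = 334.5275 / 91 = 3.6761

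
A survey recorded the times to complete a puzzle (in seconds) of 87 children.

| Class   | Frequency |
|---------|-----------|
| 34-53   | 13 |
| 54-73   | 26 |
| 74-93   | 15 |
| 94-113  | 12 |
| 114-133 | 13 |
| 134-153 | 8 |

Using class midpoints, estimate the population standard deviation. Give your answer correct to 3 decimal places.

31.283

Midpoints: 43.5, 63.5, 83.5, 103.5, 123.5, 143.5
n = 87, Σfm = 7464.5, mean = 85.7989
Σfm² = 725585.75
Σf(m − x̄)² = Σfm² − (Σfm)²/n = 725585.75 − 7464.5²/87 = 85140.2299
Population variance = 85140.2299 / 87 = 978.6233
Standard deviation = √978.6233 = 31.2830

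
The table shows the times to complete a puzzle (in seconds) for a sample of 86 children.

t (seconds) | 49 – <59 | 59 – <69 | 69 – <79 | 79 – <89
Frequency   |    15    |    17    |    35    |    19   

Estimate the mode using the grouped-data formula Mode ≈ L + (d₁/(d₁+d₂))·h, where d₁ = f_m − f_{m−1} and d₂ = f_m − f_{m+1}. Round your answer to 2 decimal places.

74.29

Modal class: 69 – <79 (highest frequency 35).
d₁ = 35 − 17 = 18, d₂ = 35 − 19 = 16
Mode ≈ 69 + (18/(18+16)) × 10 = 69 + 5.2941 = 74.2941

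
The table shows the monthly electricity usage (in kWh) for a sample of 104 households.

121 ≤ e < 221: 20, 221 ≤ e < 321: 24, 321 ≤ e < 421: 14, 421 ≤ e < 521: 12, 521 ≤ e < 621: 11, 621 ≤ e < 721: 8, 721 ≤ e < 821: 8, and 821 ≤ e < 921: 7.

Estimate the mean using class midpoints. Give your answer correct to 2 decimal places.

429.65

Midpoints: 171, 271, 371, 471, 571, 671, 771, 871
Σfm = 20×171 + 24×271 + 14×371 + 12×471 + 11×571 + 8×671 + 8×771 + 7×871 = 44684
n = Σf = 104
Mean = 44684 / 104 = 429.6538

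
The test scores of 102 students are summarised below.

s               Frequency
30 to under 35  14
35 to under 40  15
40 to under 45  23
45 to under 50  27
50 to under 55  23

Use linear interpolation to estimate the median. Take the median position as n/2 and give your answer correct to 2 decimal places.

44.78

Cumulative frequencies: 14, 29, 52, 79, 102
n = 102; position = n/2 = 51.
This falls in the class 40 to under 45: L = 40, F = 29, f = 23, h = 5.
Median ≈ 40 + ((51 − 29) / 23) × 5 = 44.7826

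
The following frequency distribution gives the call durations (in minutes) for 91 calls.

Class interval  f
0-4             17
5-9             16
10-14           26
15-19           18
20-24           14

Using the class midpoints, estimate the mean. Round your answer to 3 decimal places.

Midpoints: 2, 7, 12, 17, 22
Σfm = 17×2 + 16×7 + 26×12 + 18×17 + 14×22 = 1072
n = Σf = 91
Mean = 1072 / 91 = 11.7802

11.780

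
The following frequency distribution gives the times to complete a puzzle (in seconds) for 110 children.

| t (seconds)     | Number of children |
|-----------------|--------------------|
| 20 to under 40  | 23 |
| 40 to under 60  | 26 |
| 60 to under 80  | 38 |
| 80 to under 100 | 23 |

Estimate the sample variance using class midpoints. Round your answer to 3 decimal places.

437.331

Midpoints: 30, 50, 70, 90
n = 110, Σfm = 6720, mean = 61.0909
Σfm² = 458200
Σf(m − x̄)² = Σfm² − (Σfm)²/n = 458200 − 6720²/110 = 47669.0909
Sample variance = 47669.0909 / 109 = 437.3311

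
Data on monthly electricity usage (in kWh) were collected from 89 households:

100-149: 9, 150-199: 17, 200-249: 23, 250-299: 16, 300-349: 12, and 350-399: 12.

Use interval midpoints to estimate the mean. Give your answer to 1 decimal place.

Midpoints: 124.5, 174.5, 224.5, 274.5, 324.5, 374.5
Σfm = 9×124.5 + 17×174.5 + 23×224.5 + 16×274.5 + 12×324.5 + 12×374.5 = 22030.5
n = Σf = 89
Mean = 22030.5 / 89 = 247.5337

247.5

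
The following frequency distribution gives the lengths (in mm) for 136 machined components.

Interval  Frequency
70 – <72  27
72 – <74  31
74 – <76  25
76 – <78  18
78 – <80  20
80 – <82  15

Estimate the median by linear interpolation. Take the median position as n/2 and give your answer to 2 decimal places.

Cumulative frequencies: 27, 58, 83, 101, 121, 136
n = 136; position = n/2 = 68.
This falls in the class 74 – <76: L = 74, F = 58, f = 25, h = 2.
Median ≈ 74 + ((68 − 58) / 25) × 2 = 74.8000

74.80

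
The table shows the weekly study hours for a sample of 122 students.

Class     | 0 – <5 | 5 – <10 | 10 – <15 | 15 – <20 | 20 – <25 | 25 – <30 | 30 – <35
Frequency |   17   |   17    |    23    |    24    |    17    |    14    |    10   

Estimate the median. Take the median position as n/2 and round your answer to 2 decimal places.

Cumulative frequencies: 17, 34, 57, 81, 98, 112, 122
n = 122; position = n/2 = 61.
This falls in the class 15 – <20: L = 15, F = 57, f = 24, h = 5.
Median ≈ 15 + ((61 − 57) / 24) × 5 = 15.8333

15.83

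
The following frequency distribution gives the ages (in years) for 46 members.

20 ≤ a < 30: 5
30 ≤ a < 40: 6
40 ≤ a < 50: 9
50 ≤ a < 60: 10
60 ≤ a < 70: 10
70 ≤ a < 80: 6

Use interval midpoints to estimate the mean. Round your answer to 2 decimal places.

51.96

Midpoints: 25, 35, 45, 55, 65, 75
Σfm = 5×25 + 6×35 + 9×45 + 10×55 + 10×65 + 6×75 = 2390
n = Σf = 46
Mean = 2390 / 46 = 51.9565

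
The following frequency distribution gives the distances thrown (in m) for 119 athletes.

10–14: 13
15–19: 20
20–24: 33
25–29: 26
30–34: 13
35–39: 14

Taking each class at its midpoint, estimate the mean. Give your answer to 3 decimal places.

24.017

Midpoints: 12, 17, 22, 27, 32, 37
Σfm = 13×12 + 20×17 + 33×22 + 26×27 + 13×32 + 14×37 = 2858
n = Σf = 119
Mean = 2858 / 119 = 24.0168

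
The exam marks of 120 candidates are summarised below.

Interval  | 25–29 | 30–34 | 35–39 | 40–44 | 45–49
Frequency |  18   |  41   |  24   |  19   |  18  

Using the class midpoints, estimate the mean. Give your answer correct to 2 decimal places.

36.08

Midpoints: 27, 32, 37, 42, 47
Σfm = 18×27 + 41×32 + 24×37 + 19×42 + 18×47 = 4330
n = Σf = 120
Mean = 4330 / 120 = 36.0833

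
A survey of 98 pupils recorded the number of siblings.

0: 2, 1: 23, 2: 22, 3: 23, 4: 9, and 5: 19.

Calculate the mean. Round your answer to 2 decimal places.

2.72

Values: 0, 1, 2, 3, 4, 5
Σfx = 2×0 + 23×1 + 22×2 + 23×3 + 9×4 + 19×5 = 267
n = Σf = 98
Mean = 267 / 98 = 2.7245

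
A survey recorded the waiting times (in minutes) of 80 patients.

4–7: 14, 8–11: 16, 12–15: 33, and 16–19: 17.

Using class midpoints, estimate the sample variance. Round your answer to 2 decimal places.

Midpoints: 5.5, 9.5, 13.5, 17.5
n = 80, Σfm = 972, mean = 12.1500
Σfm² = 13088
Σf(m − x̄)² = Σfm² − (Σfm)²/n = 13088 − 972²/80 = 1278.2000
Sample variance = 1278.2000 / 79 = 16.1797

16.18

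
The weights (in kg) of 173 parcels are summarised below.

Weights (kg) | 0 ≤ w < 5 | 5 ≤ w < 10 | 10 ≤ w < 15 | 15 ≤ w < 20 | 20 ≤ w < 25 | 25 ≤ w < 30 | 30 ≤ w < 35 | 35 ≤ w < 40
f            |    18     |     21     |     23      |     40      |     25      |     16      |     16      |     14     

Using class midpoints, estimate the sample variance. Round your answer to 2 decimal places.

104.04

Midpoints: 2.5, 7.5, 12.5, 17.5, 22.5, 27.5, 32.5, 37.5
n = 173, Σfm = 3237.5, mean = 18.7139
Σfm² = 78481.25
Σf(m − x̄)² = Σfm² − (Σfm)²/n = 78481.25 − 3237.5²/173 = 17895.0867
Sample variance = 17895.0867 / 172 = 104.0412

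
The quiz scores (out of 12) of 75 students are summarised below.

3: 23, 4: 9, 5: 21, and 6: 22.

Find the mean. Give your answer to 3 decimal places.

4.560

Values: 3, 4, 5, 6
Σfx = 23×3 + 9×4 + 21×5 + 22×6 = 342
n = Σf = 75
Mean = 342 / 75 = 4.5600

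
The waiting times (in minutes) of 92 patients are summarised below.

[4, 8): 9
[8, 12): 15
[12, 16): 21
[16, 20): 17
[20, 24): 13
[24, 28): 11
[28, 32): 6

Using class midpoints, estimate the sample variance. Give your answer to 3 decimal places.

46.806

Midpoints: 6, 10, 14, 18, 22, 26, 30
n = 92, Σfm = 1556, mean = 16.9130
Σfm² = 30576
Σf(m − x̄)² = Σfm² − (Σfm)²/n = 30576 − 1556²/92 = 4259.3043
Sample variance = 4259.3043 / 91 = 46.8055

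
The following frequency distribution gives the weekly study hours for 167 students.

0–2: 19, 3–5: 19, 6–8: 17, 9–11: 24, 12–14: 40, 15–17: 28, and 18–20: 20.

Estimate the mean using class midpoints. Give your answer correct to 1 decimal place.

10.8

Midpoints: 1, 4, 7, 10, 13, 16, 19
Σfm = 19×1 + 19×4 + 17×7 + 24×10 + 40×13 + 28×16 + 20×19 = 1802
n = Σf = 167
Mean = 1802 / 167 = 10.7904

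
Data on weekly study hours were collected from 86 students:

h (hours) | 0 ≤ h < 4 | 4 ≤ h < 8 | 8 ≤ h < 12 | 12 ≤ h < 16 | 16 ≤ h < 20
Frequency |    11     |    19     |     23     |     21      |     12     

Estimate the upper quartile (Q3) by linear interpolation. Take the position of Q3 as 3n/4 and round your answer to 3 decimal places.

14.190

Cumulative frequencies: 11, 30, 53, 74, 86
n = 86; position = 3n/4 = 64.5.
This falls in the class 12 ≤ h < 16: L = 12, F = 53, f = 21, h = 4.
Upper quartile ≈ 12 + ((64.5 − 53) / 21) × 4 = 14.1905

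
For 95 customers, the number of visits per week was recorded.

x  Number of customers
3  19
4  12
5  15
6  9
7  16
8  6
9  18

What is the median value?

Cumulative frequencies: 19, 31, 46, 55, 71, 77, 95
n = 95, so the median is the value in position (n+1)/2 = 48.
Position 48 falls at value 6.

6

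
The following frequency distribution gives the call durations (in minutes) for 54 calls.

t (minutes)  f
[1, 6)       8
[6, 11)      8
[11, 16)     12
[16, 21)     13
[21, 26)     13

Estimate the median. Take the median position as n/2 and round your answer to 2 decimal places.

15.58

Cumulative frequencies: 8, 16, 28, 41, 54
n = 54; position = n/2 = 27.
This falls in the class [11, 16): L = 11, F = 16, f = 12, h = 5.
Median ≈ 11 + ((27 − 16) / 12) × 5 = 15.5833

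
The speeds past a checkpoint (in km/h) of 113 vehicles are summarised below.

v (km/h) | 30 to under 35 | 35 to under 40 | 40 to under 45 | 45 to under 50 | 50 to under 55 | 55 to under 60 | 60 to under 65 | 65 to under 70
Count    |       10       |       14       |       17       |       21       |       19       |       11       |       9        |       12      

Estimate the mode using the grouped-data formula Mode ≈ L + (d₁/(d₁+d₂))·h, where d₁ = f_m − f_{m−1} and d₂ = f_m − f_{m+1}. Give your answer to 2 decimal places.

48.33

Modal class: 45 to under 50 (highest frequency 21).
d₁ = 21 − 17 = 4, d₂ = 21 − 19 = 2
Mode ≈ 45 + (4/(4+2)) × 5 = 45 + 3.3333 = 48.3333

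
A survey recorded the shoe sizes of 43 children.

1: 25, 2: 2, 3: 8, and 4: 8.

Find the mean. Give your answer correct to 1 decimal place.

Values: 1, 2, 3, 4
Σfx = 25×1 + 2×2 + 8×3 + 8×4 = 85
n = Σf = 43
Mean = 85 / 43 = 1.9767

2.0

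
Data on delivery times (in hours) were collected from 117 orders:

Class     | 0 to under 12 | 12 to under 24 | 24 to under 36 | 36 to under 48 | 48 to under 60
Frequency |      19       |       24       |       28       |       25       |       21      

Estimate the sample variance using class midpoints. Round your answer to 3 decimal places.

259.183

Midpoints: 6, 18, 30, 42, 54
n = 117, Σfm = 3570, mean = 30.5128
Σfm² = 138996
Σf(m − x̄)² = Σfm² − (Σfm)²/n = 138996 − 3570²/117 = 30065.2308
Sample variance = 30065.2308 / 116 = 259.1830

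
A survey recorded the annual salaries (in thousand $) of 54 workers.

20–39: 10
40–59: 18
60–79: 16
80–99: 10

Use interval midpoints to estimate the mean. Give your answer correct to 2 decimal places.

Midpoints: 29.5, 49.5, 69.5, 89.5
Σfm = 10×29.5 + 18×49.5 + 16×69.5 + 10×89.5 = 3193
n = Σf = 54
Mean = 3193 / 54 = 59.1296

59.13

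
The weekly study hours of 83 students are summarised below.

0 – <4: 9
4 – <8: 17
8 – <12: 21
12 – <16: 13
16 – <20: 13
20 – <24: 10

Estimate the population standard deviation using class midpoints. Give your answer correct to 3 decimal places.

6.116

Midpoints: 2, 6, 10, 14, 18, 22
n = 83, Σfm = 966, mean = 11.6386
Σfm² = 14348
Σf(m − x̄)² = Σfm² − (Σfm)²/n = 14348 − 966²/83 = 3105.1566
Population variance = 3105.1566 / 83 = 37.4115
Standard deviation = √37.4115 = 6.1165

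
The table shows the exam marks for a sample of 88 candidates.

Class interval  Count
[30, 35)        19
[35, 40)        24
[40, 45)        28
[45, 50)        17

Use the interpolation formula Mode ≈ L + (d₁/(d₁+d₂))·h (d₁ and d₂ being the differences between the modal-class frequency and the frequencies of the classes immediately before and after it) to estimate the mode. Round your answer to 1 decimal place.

Modal class: [40, 45) (highest frequency 28).
d₁ = 28 − 24 = 4, d₂ = 28 − 17 = 11
Mode ≈ 40 + (4/(4+11)) × 5 = 40 + 1.3333 = 41.3333

41.3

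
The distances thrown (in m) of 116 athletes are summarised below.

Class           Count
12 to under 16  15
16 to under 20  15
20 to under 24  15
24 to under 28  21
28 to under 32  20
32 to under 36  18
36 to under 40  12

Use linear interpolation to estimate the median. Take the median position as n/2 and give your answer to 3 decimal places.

26.476

Cumulative frequencies: 15, 30, 45, 66, 86, 104, 116
n = 116; position = n/2 = 58.
This falls in the class 24 to under 28: L = 24, F = 45, f = 21, h = 4.
Median ≈ 24 + ((58 − 45) / 21) × 4 = 26.4762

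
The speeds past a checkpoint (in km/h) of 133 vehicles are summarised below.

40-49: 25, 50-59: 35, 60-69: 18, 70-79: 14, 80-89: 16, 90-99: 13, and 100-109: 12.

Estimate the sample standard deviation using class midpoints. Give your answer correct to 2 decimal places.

Midpoints: 44.5, 54.5, 64.5, 74.5, 84.5, 94.5, 104.5
n = 133, Σfm = 9058.5, mean = 68.1090
Σfm² = 667433.25
Σf(m − x̄)² = Σfm² − (Σfm)²/n = 667433.25 − 9058.5²/133 = 50467.6692
Sample variance = 50467.6692 / 132 = 382.3308
Standard deviation = √382.3308 = 19.5533

19.55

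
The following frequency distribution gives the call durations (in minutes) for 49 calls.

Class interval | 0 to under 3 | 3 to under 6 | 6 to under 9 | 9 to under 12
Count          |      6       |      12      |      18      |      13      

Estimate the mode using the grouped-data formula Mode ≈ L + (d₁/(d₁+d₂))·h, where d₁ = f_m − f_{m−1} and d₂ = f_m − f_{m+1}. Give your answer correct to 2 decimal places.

7.64

Modal class: 6 to under 9 (highest frequency 18).
d₁ = 18 − 12 = 6, d₂ = 18 − 13 = 5
Mode ≈ 6 + (6/(6+5)) × 3 = 6 + 1.6364 = 7.6364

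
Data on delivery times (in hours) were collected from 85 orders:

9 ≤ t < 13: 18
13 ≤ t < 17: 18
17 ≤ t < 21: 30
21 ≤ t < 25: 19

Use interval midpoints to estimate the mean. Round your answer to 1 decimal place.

17.4

Midpoints: 11, 15, 19, 23
Σfm = 18×11 + 18×15 + 30×19 + 19×23 = 1475
n = Σf = 85
Mean = 1475 / 85 = 17.3529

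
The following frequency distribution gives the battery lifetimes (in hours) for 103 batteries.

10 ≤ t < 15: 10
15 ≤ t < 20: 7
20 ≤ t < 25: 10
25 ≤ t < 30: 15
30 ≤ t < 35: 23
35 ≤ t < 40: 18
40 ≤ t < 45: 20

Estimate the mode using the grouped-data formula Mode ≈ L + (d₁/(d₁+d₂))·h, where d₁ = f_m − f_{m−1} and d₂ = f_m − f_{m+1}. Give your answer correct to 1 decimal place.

33.1

Modal class: 30 ≤ t < 35 (highest frequency 23).
d₁ = 23 − 15 = 8, d₂ = 23 − 18 = 5
Mode ≈ 30 + (8/(8+5)) × 5 = 30 + 3.0769 = 33.0769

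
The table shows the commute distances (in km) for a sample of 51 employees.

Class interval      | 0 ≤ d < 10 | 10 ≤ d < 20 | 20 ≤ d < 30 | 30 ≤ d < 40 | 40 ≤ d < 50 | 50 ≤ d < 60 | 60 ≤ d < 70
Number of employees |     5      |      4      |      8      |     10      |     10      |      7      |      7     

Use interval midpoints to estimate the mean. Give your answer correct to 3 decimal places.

Midpoints: 5, 15, 25, 35, 45, 55, 65
Σfm = 5×5 + 4×15 + 8×25 + 10×35 + 10×45 + 7×55 + 7×65 = 1925
n = Σf = 51
Mean = 1925 / 51 = 37.7451

37.745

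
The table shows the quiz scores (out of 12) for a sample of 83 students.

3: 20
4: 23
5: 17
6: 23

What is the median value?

Cumulative frequencies: 20, 43, 60, 83
n = 83, so the median is the value in position (n+1)/2 = 42.
Position 42 falls at value 4.

4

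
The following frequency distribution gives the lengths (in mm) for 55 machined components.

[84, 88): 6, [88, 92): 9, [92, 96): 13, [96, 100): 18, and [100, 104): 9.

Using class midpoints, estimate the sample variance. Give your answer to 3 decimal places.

24.566

Midpoints: 86, 90, 94, 98, 102
n = 55, Σfm = 5230, mean = 95.0909
Σfm² = 498652
Σf(m − x̄)² = Σfm² − (Σfm)²/n = 498652 − 5230²/55 = 1326.5455
Sample variance = 1326.5455 / 54 = 24.5657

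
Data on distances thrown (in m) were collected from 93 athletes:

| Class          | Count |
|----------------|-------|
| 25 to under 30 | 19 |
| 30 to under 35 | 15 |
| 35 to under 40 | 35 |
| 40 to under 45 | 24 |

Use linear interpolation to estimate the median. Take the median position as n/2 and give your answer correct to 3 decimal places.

36.786

Cumulative frequencies: 19, 34, 69, 93
n = 93; position = n/2 = 46.5.
This falls in the class 35 to under 40: L = 35, F = 34, f = 35, h = 5.
Median ≈ 35 + ((46.5 − 34) / 35) × 5 = 36.7857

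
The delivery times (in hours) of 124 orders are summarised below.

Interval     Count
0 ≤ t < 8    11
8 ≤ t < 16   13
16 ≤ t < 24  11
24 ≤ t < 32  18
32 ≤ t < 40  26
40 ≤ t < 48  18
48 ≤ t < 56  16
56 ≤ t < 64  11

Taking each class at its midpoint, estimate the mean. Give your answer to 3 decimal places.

Midpoints: 4, 12, 20, 28, 36, 44, 52, 60
Σfm = 11×4 + 13×12 + 11×20 + 18×28 + 26×36 + 18×44 + 16×52 + 11×60 = 4144
n = Σf = 124
Mean = 4144 / 124 = 33.4194

33.419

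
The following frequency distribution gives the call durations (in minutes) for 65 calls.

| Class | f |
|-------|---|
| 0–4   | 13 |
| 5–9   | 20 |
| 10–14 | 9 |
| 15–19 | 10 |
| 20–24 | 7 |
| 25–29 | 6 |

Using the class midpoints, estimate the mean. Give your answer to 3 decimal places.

11.692

Midpoints: 2, 7, 12, 17, 22, 27
Σfm = 13×2 + 20×7 + 9×12 + 10×17 + 7×22 + 6×27 = 760
n = Σf = 65
Mean = 760 / 65 = 11.6923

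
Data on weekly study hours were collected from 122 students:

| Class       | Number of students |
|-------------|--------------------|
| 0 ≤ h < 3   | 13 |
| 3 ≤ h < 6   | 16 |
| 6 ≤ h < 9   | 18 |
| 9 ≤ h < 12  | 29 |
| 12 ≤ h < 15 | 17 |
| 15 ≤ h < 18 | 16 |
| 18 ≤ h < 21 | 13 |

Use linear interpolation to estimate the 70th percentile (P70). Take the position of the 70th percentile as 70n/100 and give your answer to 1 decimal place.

13.7

Cumulative frequencies: 13, 29, 47, 76, 93, 109, 122
n = 122; position = 70n/100 = 85.4.
This falls in the class 12 ≤ h < 15: L = 12, F = 76, f = 17, h = 3.
70th percentile ≈ 12 + ((85.4 − 76) / 17) × 3 = 13.6588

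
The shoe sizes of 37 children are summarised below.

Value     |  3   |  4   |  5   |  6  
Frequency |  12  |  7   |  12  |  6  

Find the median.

Cumulative frequencies: 12, 19, 31, 37
n = 37, so the median is the value in position (n+1)/2 = 19.
Position 19 falls at value 4.

4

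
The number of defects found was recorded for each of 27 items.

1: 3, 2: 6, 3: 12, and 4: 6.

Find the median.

3

Cumulative frequencies: 3, 9, 21, 27
n = 27, so the median is the value in position (n+1)/2 = 14.
Position 14 falls at value 3.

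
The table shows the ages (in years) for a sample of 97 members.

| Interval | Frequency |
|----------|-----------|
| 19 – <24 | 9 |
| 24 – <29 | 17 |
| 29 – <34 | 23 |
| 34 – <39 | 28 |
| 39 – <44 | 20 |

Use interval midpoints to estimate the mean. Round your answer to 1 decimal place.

Midpoints: 21.5, 26.5, 31.5, 36.5, 41.5
Σfm = 9×21.5 + 17×26.5 + 23×31.5 + 28×36.5 + 20×41.5 = 3220.5
n = Σf = 97
Mean = 3220.5 / 97 = 33.2010

33.2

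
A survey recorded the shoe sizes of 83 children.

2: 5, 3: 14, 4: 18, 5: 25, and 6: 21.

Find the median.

5

Cumulative frequencies: 5, 19, 37, 62, 83
n = 83, so the median is the value in position (n+1)/2 = 42.
Position 42 falls at value 5.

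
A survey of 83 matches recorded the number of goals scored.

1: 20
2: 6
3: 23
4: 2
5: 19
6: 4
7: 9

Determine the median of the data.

3

Cumulative frequencies: 20, 26, 49, 51, 70, 74, 83
n = 83, so the median is the value in position (n+1)/2 = 42.
Position 42 falls at value 3.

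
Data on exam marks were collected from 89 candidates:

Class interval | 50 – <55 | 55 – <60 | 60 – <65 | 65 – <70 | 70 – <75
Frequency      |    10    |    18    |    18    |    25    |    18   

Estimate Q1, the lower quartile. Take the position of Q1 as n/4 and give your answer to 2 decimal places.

Cumulative frequencies: 10, 28, 46, 71, 89
n = 89; position = n/4 = 22.25.
This falls in the class 55 – <60: L = 55, F = 10, f = 18, h = 5.
Lower quartile ≈ 55 + ((22.25 − 10) / 18) × 5 = 58.4028

58.40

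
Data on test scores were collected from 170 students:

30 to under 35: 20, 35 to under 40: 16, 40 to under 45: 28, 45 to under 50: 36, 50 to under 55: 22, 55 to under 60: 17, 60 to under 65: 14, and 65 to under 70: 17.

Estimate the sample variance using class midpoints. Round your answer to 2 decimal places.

Midpoints: 32.5, 37.5, 42.5, 47.5, 52.5, 57.5, 62.5, 67.5
n = 170, Σfm = 8305, mean = 48.8529
Σfm² = 424412.5
Σf(m − x̄)² = Σfm² − (Σfm)²/n = 424412.5 − 8305²/170 = 18688.8235
Sample variance = 18688.8235 / 169 = 110.5848

110.58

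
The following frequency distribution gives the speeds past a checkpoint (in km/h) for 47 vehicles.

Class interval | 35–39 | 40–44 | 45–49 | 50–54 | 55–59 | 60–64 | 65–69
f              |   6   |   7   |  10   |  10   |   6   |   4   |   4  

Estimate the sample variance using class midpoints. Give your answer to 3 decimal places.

Midpoints: 37, 42, 47, 52, 57, 62, 67
n = 47, Σfm = 2364, mean = 50.2979
Σfm² = 122518
Σf(m − x̄)² = Σfm² − (Σfm)²/n = 122518 − 2364²/47 = 3613.8298
Sample variance = 3613.8298 / 46 = 78.5615

78.562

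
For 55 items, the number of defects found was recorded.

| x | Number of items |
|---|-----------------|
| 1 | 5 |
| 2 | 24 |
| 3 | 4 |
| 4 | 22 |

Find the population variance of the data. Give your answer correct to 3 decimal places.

1.152

Values: 1, 2, 3, 4
n = 55, Σfx = 153, mean = 2.7818
Σfx² = 489
Σf(x − x̄)² = Σfx² − (Σfx)²/n = 489 − 153²/55 = 63.3818
Population variance = 63.3818 / 55 = 1.1524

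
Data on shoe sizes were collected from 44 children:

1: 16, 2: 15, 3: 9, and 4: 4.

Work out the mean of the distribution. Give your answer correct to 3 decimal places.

Values: 1, 2, 3, 4
Σfx = 16×1 + 15×2 + 9×3 + 4×4 = 89
n = Σf = 44
Mean = 89 / 44 = 2.0227

2.023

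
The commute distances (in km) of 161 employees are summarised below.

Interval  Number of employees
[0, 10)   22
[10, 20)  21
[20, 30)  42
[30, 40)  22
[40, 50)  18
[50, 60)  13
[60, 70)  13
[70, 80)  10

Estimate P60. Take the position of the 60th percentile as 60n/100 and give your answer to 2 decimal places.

35.27

Cumulative frequencies: 22, 43, 85, 107, 125, 138, 151, 161
n = 161; position = 60n/100 = 96.6.
This falls in the class [30, 40): L = 30, F = 85, f = 22, h = 10.
60th percentile ≈ 30 + ((96.6 − 85) / 22) × 10 = 35.2727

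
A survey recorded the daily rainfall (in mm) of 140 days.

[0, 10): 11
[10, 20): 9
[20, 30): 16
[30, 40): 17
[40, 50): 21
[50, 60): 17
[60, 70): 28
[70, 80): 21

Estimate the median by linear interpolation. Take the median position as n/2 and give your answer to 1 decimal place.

Cumulative frequencies: 11, 20, 36, 53, 74, 91, 119, 140
n = 140; position = n/2 = 70.
This falls in the class [40, 50): L = 40, F = 53, f = 21, h = 10.
Median ≈ 40 + ((70 − 53) / 21) × 10 = 48.0952

48.1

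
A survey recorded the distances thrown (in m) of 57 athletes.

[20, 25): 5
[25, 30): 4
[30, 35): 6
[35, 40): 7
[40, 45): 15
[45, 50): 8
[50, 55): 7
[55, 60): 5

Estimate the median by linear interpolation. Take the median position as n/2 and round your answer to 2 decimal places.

42.17

Cumulative frequencies: 5, 9, 15, 22, 37, 45, 52, 57
n = 57; position = n/2 = 28.5.
This falls in the class [40, 45): L = 40, F = 22, f = 15, h = 5.
Median ≈ 40 + ((28.5 − 22) / 15) × 5 = 42.1667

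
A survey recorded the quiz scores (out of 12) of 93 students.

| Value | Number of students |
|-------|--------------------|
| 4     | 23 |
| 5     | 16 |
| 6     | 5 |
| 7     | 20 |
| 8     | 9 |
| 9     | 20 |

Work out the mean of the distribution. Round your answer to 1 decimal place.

Values: 4, 5, 6, 7, 8, 9
Σfx = 23×4 + 16×5 + 5×6 + 20×7 + 9×8 + 20×9 = 594
n = Σf = 93
Mean = 594 / 93 = 6.3871

6.4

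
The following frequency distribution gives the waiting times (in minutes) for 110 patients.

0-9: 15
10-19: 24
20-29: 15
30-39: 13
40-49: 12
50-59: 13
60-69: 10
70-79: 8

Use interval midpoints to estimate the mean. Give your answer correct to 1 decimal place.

33.8

Midpoints: 4.5, 14.5, 24.5, 34.5, 44.5, 54.5, 64.5, 74.5
Σfm = 15×4.5 + 24×14.5 + 15×24.5 + 13×34.5 + 12×44.5 + 13×54.5 + 10×64.5 + 8×74.5 = 3715
n = Σf = 110
Mean = 3715 / 110 = 33.7727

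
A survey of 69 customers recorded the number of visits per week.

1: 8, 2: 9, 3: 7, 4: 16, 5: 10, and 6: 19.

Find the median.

Cumulative frequencies: 8, 17, 24, 40, 50, 69
n = 69, so the median is the value in position (n+1)/2 = 35.
Position 35 falls at value 4.

4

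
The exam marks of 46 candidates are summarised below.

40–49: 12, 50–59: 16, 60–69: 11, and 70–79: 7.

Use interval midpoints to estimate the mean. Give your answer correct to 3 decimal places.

57.326

Midpoints: 44.5, 54.5, 64.5, 74.5
Σfm = 12×44.5 + 16×54.5 + 11×64.5 + 7×74.5 = 2637
n = Σf = 46
Mean = 2637 / 46 = 57.3261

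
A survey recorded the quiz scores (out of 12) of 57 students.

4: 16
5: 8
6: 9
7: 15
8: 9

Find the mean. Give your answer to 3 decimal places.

Values: 4, 5, 6, 7, 8
Σfx = 16×4 + 8×5 + 9×6 + 15×7 + 9×8 = 335
n = Σf = 57
Mean = 335 / 57 = 5.8772

5.877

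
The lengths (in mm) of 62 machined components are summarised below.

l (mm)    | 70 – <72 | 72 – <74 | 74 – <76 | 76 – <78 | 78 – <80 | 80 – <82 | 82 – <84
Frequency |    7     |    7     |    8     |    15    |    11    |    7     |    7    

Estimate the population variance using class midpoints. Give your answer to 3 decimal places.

12.958

Midpoints: 71, 73, 75, 77, 79, 81, 83
n = 62, Σfm = 4780, mean = 77.0968
Σfm² = 369326
Σf(m − x̄)² = Σfm² − (Σfm)²/n = 369326 − 4780²/62 = 803.4194
Population variance = 803.4194 / 62 = 12.9584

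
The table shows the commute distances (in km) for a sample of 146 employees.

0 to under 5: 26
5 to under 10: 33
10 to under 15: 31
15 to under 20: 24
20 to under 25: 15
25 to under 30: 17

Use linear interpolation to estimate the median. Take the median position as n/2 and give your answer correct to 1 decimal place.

12.3

Cumulative frequencies: 26, 59, 90, 114, 129, 146
n = 146; position = n/2 = 73.
This falls in the class 10 to under 15: L = 10, F = 59, f = 31, h = 5.
Median ≈ 10 + ((73 − 59) / 31) × 5 = 12.2581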